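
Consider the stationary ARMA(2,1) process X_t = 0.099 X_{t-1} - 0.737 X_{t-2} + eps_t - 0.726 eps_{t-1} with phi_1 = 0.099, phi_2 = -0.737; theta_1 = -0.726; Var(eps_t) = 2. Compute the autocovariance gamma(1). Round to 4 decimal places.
\gamma(1) = -0.4744

Multiply the model equation by X_{t-k} and take expectations. With theta_0 = psi_0 = 1 and psi_j the MA(infinity) weights, this gives
  gamma(k) - sum_i phi_i gamma(k-i) = c_k,
  c_k = sigma^2 * sum_{j=k..q} theta_j psi_{j-k}   (c_k = 0 for k > q),
using gamma(-m) = gamma(m).
psi-weights needed (psi_j = theta_j + sum_i phi_i psi_{j-i}):
  psi_1 = theta_1 + phi_1 = -0.726 + (0.099) = -0.627
Right-hand sides:
  c_0 = sigma^2 (1 + theta_1 psi_1) = 2 * (1 + (-0.726)(-0.627)) = 2 * 1.455202 = 2.910404
  c_1 = sigma^2 theta_1 = 2 * (-0.726) = -1.452
  c_2 = 0
Equations for k = 0, 1, 2 (AR order 2, c_2 = 0):
  (E0) gamma(0) = phi_1 gamma(1) + phi_2 gamma(2) + c_0
  (E1) gamma(1) = phi_1 gamma(0) + phi_2 gamma(1) + c_1
  (E2) gamma(2) = phi_1 gamma(1) + phi_2 gamma(0)
From (E1): gamma(1) = A gamma(0) + B with
  A = phi_1 / (1 - phi_2) = 0.099 / 1.737 = 0.056995,   B = c_1 / (1 - phi_2) = -1.452 / 1.737 = -0.835924.
Insert (E2) into (E0): gamma(0) (1 - phi_2^2) = phi_1 (1 + phi_2) gamma(1) + c_0.
  phi_1 (1 + phi_2) = (0.099)(0.263) = 0.026037,   1 - phi_2^2 = 0.456831.
Replace gamma(1) by A gamma(0) + B and collect gamma(0):
  gamma(0) [0.456831 - (0.026037)(0.056995)] = (0.026037)(-0.835924) + 2.910404
  gamma(0) * 0.455347 = 2.888639
  gamma(0) = 2.888639 / 0.455347 = 6.343819.
  gamma(1) = A gamma(0) + B = (0.056995)(6.343819) + (-0.835924) = -0.474359.
Therefore gamma(1) = -0.4744 (to 4 decimal places).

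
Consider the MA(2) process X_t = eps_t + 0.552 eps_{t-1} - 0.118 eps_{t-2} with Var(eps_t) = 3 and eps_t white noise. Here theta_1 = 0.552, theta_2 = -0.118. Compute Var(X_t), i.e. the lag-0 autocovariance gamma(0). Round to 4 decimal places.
\gamma(0) = 3.9559

For an MA(q) process X_t = eps_t + sum_i theta_i eps_{t-i} with
Var(eps_t) = sigma^2, the variance is
  gamma(0) = sigma^2 * (1 + sum_i theta_i^2).
  sum_i theta_i^2 = (0.552)^2 + (-0.118)^2 = 0.304704 + 0.013924 = 0.318628.
  gamma(0) = 3 * (1 + 0.318628) = 3 * 1.318628 = 3.955884, which rounds to 3.9559.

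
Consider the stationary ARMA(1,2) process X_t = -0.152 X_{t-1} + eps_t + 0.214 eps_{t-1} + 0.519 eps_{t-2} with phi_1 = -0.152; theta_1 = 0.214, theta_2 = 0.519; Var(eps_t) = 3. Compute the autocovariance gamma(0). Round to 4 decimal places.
\gamma(0) = 3.8090

Multiply the model equation by X_{t-k} and take expectations. With theta_0 = psi_0 = 1 and psi_j the MA(infinity) weights, this gives
  gamma(k) - sum_i phi_i gamma(k-i) = c_k,
  c_k = sigma^2 * sum_{j=k..q} theta_j psi_{j-k}   (c_k = 0 for k > q),
using gamma(-m) = gamma(m).
psi-weights needed (psi_j = theta_j + sum_i phi_i psi_{j-i}):
  psi_1 = theta_1 + phi_1 = 0.214 + (-0.152) = 0.062
  psi_2 = theta_2 + phi_1 psi_1 = 0.519 + (-0.152)(0.062) = 0.509576
Right-hand sides:
  c_0 = sigma^2 (1 + theta_1 psi_1 + theta_2 psi_2) = 3 * (1 + (0.214)(0.062) + (0.519)(0.509576)) = 3 * 1.277738 = 3.833214
  c_1 = sigma^2 (theta_1 + theta_2 psi_1) = 3 * (0.214 + (0.519)(0.062)) = 0.738534
  c_2 = sigma^2 theta_2 = 3 * (0.519) = 1.557
Equations for k = 0 and k = 1 (AR order 1):
  gamma(0) = phi_1 gamma(1) + c_0
  gamma(1) = phi_1 gamma(0) + c_1
Substituting the second into the first: gamma(0) (1 - phi_1^2) = c_0 + phi_1 c_1, so
  gamma(0) = (c_0 + phi_1 c_1) / (1 - phi_1^2) = (3.833214 + (-0.152)(0.738534)) / (1 - (-0.152)^2) = 3.720957 / 0.976896 = 3.808959.
Therefore gamma(0) = 3.8090 (to 4 decimal places).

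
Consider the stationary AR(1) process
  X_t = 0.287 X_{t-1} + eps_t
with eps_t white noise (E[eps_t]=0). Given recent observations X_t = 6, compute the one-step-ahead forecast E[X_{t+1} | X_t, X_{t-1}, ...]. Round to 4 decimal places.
E[X_{t+1} \mid \mathcal F_t] = 1.7220

For an AR(p) model X_t = c + sum_i phi_i X_{t-i} + eps_t, the
one-step-ahead conditional mean is
  E[X_{t+1} | X_t, ...] = c + sum_i phi_i X_{t+1-i}.
Substitute known values:
  E[X_{t+1} | ...] = (0.287) * (6)
                   = 1.7220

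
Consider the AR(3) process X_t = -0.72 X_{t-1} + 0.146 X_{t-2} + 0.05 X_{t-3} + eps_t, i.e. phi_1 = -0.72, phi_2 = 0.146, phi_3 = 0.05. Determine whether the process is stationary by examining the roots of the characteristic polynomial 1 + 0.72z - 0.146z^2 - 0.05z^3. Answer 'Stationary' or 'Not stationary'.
\text{Stationary}

The AR(p) characteristic polynomial is P(z) = 1 + 0.72z - 0.146z^2 - 0.05z^3.
Stationarity requires all roots to lie outside the unit circle, i.e. |z| > 1 for every root.
Degree 3: look for a simple real root z0 first, then factor out (1 - z/z0) and solve the remaining quadratic.
Testing z0 = -5: P(-5) = 1 + (0.72)(-5) + (-0.146)(-5)^2 + (-0.05)(-5)^3
  = 1 + (-3.6) + (-3.65) + (6.25) = 0.  So z_0 = -5 is a root, |z_0| = 5.
Divide out the factor (1 + 0.2 z) = (1 - z/z0) (since 1/z0 = -0.2):
  P(z) = (1 + 0.2 z)(1 + (0.52) z + (-0.25) z^2)
  [check: z-coef 0.52 - (-0.2) = 0.72; z^2-coef -0.25 - (-0.2)(0.52) = -0.146; z^3-coef -(-0.2)(-0.25) = -0.05.]
Remaining roots from the quadratic factor 1 + (0.52) z + (-0.25) z^2:
  Set 1 + (0.52) z + (-0.25) z^2 = 0, i.e. a z^2 + b z + c = 0 with a = -0.25, b = 0.52, c = 1.
  Discriminant D = b^2 - 4ac = (0.52)^2 - 4*(-0.25)*1 = 0.2704 - (-1) = 1.2704.
  D >= 0, so the roots are real: z = (-b +/- sqrt(D)) / (2a) = (-0.52 +/- 1.12712) / (-0.5).
    z_1 = (-0.52 + 1.12712) / (-0.5) = -1.2142,   |z_1| = 1.2142.
    z_2 = (-0.52 - 1.12712) / (-0.5) = 3.2942,   |z_2| = 3.2942.
Moduli of all roots: 5.0000, 1.2142, 3.2942.
All moduli strictly greater than 1? Yes.
Verdict: Stationary.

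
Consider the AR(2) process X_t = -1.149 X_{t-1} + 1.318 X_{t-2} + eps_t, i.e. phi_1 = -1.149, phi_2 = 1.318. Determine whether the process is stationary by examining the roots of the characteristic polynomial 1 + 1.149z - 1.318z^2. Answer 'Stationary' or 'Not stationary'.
\text{Not stationary}

The AR(p) characteristic polynomial is P(z) = 1 + 1.149z - 1.318z^2.
Stationarity requires all roots to lie outside the unit circle, i.e. |z| > 1 for every root.
Set 1 + (1.149) z + (-1.318) z^2 = 0, i.e. a z^2 + b z + c = 0 with a = -1.318, b = 1.149, c = 1.
Discriminant D = b^2 - 4ac = (1.149)^2 - 4*(-1.318)*1 = 1.320201 - (-5.272) = 6.592201.
D >= 0, so the roots are real: z = (-b +/- sqrt(D)) / (2a) = (-1.149 +/- 2.567528) / (-2.636).
  z_1 = (-1.149 + 2.567528) / (-2.636) = -0.5381,   |z_1| = 0.5381.
  z_2 = (-1.149 - 2.567528) / (-2.636) = 1.4099,   |z_2| = 1.4099.
Moduli of all roots: 0.5381, 1.4099.
All moduli strictly greater than 1? No.
Verdict: Not stationary.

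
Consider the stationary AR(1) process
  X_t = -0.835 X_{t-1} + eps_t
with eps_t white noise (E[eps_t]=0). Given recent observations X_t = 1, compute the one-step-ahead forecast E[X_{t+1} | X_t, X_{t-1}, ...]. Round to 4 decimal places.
E[X_{t+1} \mid \mathcal F_t] = -0.8350

For an AR(p) model X_t = c + sum_i phi_i X_{t-i} + eps_t, the
one-step-ahead conditional mean is
  E[X_{t+1} | X_t, ...] = c + sum_i phi_i X_{t+1-i}.
Substitute known values:
  E[X_{t+1} | ...] = (-0.835) * (1)
                   = -0.8350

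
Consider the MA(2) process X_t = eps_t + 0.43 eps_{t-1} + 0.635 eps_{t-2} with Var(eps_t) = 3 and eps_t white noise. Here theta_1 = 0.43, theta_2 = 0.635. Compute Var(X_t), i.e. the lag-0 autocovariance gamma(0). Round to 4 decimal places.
\gamma(0) = 4.7644

For an MA(q) process X_t = eps_t + sum_i theta_i eps_{t-i} with
Var(eps_t) = sigma^2, the variance is
  gamma(0) = sigma^2 * (1 + sum_i theta_i^2).
  sum_i theta_i^2 = (0.43)^2 + (0.635)^2 = 0.1849 + 0.403225 = 0.588125.
  gamma(0) = 3 * (1 + 0.588125) = 3 * 1.588125 = 4.764375, which rounds to 4.7644.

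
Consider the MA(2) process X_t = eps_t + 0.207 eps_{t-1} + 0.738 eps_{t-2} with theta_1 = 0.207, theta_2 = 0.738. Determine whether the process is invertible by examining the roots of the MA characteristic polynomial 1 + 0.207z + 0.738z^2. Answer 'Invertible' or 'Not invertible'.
\text{Invertible}

The MA(q) characteristic polynomial is P(z) = 1 + 0.207z + 0.738z^2.
Invertibility requires all roots to lie outside the unit circle, i.e. |z| > 1 for every root.
Set 1 + (0.207) z + (0.738) z^2 = 0, i.e. a z^2 + b z + c = 0 with a = 0.738, b = 0.207, c = 1.
Discriminant D = b^2 - 4ac = (0.207)^2 - 4*(0.738)*1 = 0.042849 - (2.952) = -2.909151.
D < 0, so the roots are the complex-conjugate pair z = (-b +/- i sqrt(-D)) / (2a) = -0.1402 +/- 1.1556i.
For a conjugate pair |z|^2 = z * conj(z) = (product of roots) = c/a = 1/(0.738) = 1.355014, so |z| = sqrt(1.355014) = 1.1641 for both roots.
Moduli of all roots: 1.1641, 1.1641.
All moduli strictly greater than 1? Yes.
Verdict: Invertible.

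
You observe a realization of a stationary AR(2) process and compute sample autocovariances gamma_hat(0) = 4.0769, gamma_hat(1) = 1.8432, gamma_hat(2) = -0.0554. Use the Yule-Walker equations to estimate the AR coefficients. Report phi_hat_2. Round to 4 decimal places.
\hat\phi_{2} = -0.2740

The Yule-Walker equations for an AR(p) process read, in matrix form,
  Gamma_p phi = r_p,   with   (Gamma_p)_{ij} = gamma(|i - j|),
                       (r_p)_i = gamma(i),   i,j = 1..p.
Substitute the sample gammas (Toeplitz matrix and right-hand side of size 2):
  Gamma_p = [[4.0769, 1.8432], [1.8432, 4.0769]]
  r_p     = [1.8432, -0.0554]
Written out:
  4.0769 phi_1 + 1.8432 phi_2 = 1.8432
  1.8432 phi_1 + 4.0769 phi_2 = -0.0554
Solve by Cramer's rule:
  det = gamma(0)^2 - gamma(1)^2 = (4.0769)^2 - (1.8432)^2 = 16.62111361 - 3.39738624 = 13.22372737
  phi_hat_1 = [gamma(1) gamma(0) - gamma(1) gamma(2)] / det = [(1.8432)(4.0769) - (1.8432)(-0.0554)] / 13.22372737 = 7.61665536 / 13.22372737 = 0.576
  phi_hat_2 = [gamma(0) gamma(2) - gamma(1)^2] / det = [(4.0769)(-0.0554) - (1.8432)^2] / 13.22372737 = -3.6232465 / 13.22372737 = -0.274
So phi_hat = [0.5760, -0.2740].
Therefore phi_hat_2 = -0.2740.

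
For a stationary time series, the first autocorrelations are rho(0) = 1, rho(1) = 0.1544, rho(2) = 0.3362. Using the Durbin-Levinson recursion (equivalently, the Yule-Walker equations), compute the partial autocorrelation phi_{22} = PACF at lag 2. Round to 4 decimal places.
\phi_{22} = 0.3200

The PACF at lag k is phi_{kk}, the last component of the solution
to the Yule-Walker system G_k phi = r_k where
  (G_k)_{ij} = rho(|i - j|), (r_k)_i = rho(i), i,j = 1..k.
Equivalently, Durbin-Levinson gives phi_{kk} iteratively:
  phi_{11} = rho(1)
  phi_{kk} = [rho(k) - sum_{j=1..k-1} phi_{k-1,j} rho(k-j)]
            / [1 - sum_{j=1..k-1} phi_{k-1,j} rho(j)],
  phi_{k,j} = phi_{k-1,j} - phi_{kk} phi_{k-1,k-j},  j = 1..k-1.
Step k = 1:
  phi_11 = rho(1) = 0.1544.
Step k = 2:
  phi_22 = [rho(2) - phi_11 rho(1)] / [1 - phi_11 rho(1)] = [0.3362 - (0.1544)(0.1544)] / [1 - (0.1544)(0.1544)]
         = 0.31236064 / 0.97616064 = 0.32.
Therefore phi_{22} = 0.3200.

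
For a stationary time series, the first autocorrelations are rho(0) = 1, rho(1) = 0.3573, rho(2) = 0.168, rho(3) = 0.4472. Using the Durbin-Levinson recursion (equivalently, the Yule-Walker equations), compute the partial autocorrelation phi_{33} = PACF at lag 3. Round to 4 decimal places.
\phi_{33} = 0.4290

The PACF at lag k is phi_{kk}, the last component of the solution
to the Yule-Walker system G_k phi = r_k where
  (G_k)_{ij} = rho(|i - j|), (r_k)_i = rho(i), i,j = 1..k.
Equivalently, Durbin-Levinson gives phi_{kk} iteratively:
  phi_{11} = rho(1)
  phi_{kk} = [rho(k) - sum_{j=1..k-1} phi_{k-1,j} rho(k-j)]
            / [1 - sum_{j=1..k-1} phi_{k-1,j} rho(j)],
  phi_{k,j} = phi_{k-1,j} - phi_{kk} phi_{k-1,k-j},  j = 1..k-1.
Step k = 1:
  phi_11 = rho(1) = 0.3573.
Step k = 2:
  phi_22 = [rho(2) - phi_11 rho(1)] / [1 - phi_11 rho(1)] = [0.168 - (0.3573)(0.3573)] / [1 - (0.3573)(0.3573)]
         = 0.04033671 / 0.87233671 = 0.04624.
  Update: phi_21 = phi_11 - phi_22 phi_11 = 0.3573 - (0.04624)(0.3573) = 0.340779.
Step k = 3:
  phi_33 = [rho(3) - phi_21 rho(2) - phi_22 rho(1)] / [1 - phi_21 rho(1) - phi_22 rho(2)]
    numerator   = 0.4472 - (0.340779)(0.168) - (0.04624)(0.3573) = 0.37342772
    denominator = 1 - (0.340779)(0.3573) - (0.04624)(0.168) = 0.87047155
  phi_33 = 0.37342772 / 0.87047155 = 0.429.
Therefore phi_{33} = 0.4290.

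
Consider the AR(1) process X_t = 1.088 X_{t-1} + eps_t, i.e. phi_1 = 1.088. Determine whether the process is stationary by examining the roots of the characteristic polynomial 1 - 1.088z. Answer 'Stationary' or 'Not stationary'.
\text{Not stationary}

The AR(p) characteristic polynomial is P(z) = 1 - 1.088z.
Stationarity requires all roots to lie outside the unit circle, i.e. |z| > 1 for every root.
This is linear in z: 1 + (-1.088) z = 0  =>  z = -1/(-1.088) = 0.919118,  |z| = 0.919118.
Moduli of all roots: 0.9191.
All moduli strictly greater than 1? No.
Verdict: Not stationary.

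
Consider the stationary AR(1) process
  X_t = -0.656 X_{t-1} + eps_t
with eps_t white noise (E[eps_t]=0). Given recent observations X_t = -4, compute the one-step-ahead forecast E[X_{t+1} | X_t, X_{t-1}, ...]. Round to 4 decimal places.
E[X_{t+1} \mid \mathcal F_t] = 2.6240

For an AR(p) model X_t = c + sum_i phi_i X_{t-i} + eps_t, the
one-step-ahead conditional mean is
  E[X_{t+1} | X_t, ...] = c + sum_i phi_i X_{t+1-i}.
Substitute known values:
  E[X_{t+1} | ...] = (-0.656) * (-4)
                   = 2.6240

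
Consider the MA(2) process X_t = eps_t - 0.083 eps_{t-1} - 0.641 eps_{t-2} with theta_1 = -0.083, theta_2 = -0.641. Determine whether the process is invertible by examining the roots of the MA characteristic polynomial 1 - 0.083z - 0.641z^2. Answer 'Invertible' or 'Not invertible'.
\text{Invertible}

The MA(q) characteristic polynomial is P(z) = 1 - 0.083z - 0.641z^2.
Invertibility requires all roots to lie outside the unit circle, i.e. |z| > 1 for every root.
Set 1 + (-0.083) z + (-0.641) z^2 = 0, i.e. a z^2 + b z + c = 0 with a = -0.641, b = -0.083, c = 1.
Discriminant D = b^2 - 4ac = (-0.083)^2 - 4*(-0.641)*1 = 0.006889 - (-2.564) = 2.570889.
D >= 0, so the roots are real: z = (-b +/- sqrt(D)) / (2a) = (0.083 +/- 1.603399) / (-1.282).
  z_1 = (0.083 + 1.603399) / (-1.282) = -1.3154,   |z_1| = 1.3154.
  z_2 = (0.083 - 1.603399) / (-1.282) = 1.186,   |z_2| = 1.186.
Moduli of all roots: 1.3154, 1.1860.
All moduli strictly greater than 1? Yes.
Verdict: Invertible.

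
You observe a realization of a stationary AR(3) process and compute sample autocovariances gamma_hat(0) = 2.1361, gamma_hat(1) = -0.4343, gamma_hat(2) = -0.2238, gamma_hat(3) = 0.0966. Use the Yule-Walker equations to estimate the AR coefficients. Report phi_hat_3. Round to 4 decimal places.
\hat\phi_{3} = -0.0110

The Yule-Walker equations for an AR(p) process read, in matrix form,
  Gamma_p phi = r_p,   with   (Gamma_p)_{ij} = gamma(|i - j|),
                       (r_p)_i = gamma(i),   i,j = 1..p.
Substitute the sample gammas (Toeplitz matrix and right-hand side of size 3):
  Gamma_p = [[2.1361, -0.4343, -0.2238], [-0.4343, 2.1361, -0.4343], [-0.2238, -0.4343, 2.1361]]
  r_p     = [-0.4343, -0.2238, 0.0966]
Written out (R1..R3):
  (R1) 2.1361 phi_1 - 0.4343 phi_2 - 0.2238 phi_3 = -0.4343
  (R2) -0.4343 phi_1 + 2.1361 phi_2 - 0.4343 phi_3 = -0.2238
  (R3) -0.2238 phi_1 - 0.4343 phi_2 + 2.1361 phi_3 = 0.0966
Gaussian elimination:
  R2 <- R2 - (-0.4343/2.1361) R1 = R2 - (-0.203314) R1:  2.047801 phi_2 - 0.479802 phi_3 = -0.312099
  R3 <- R3 - (-0.2238/2.1361) R1 = R3 - (-0.10477) R1:  -0.479802 phi_2 + 2.112652 phi_3 = 0.051098
  R3 <- R3 - (-0.479802/2.047801) R2 = R3 - (-0.234301) R2:  2.000234 phi_3 = -0.022027
Back-substitution:
  phi_hat_3 = -0.022027 / 2.000234 = -0.011012
  phi_hat_2 = (-0.312099 - (-0.479802)(-0.011012)) / 2.047801 = -0.154987
  phi_hat_1 = (-0.4343 - (-0.4343)(-0.154987) - (-0.2238)(-0.011012)) / 2.1361 = -0.235979
So phi_hat = [-0.2360, -0.1550, -0.0110].
Therefore phi_hat_3 = -0.0110.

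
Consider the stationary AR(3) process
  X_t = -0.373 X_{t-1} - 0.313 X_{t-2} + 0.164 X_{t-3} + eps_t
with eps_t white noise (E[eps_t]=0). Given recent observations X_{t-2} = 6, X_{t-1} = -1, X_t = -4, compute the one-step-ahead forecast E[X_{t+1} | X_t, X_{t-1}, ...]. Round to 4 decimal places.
E[X_{t+1} \mid \mathcal F_t] = 2.7890

For an AR(p) model X_t = c + sum_i phi_i X_{t-i} + eps_t, the
one-step-ahead conditional mean is
  E[X_{t+1} | X_t, ...] = c + sum_i phi_i X_{t+1-i}.
Substitute known values:
  E[X_{t+1} | ...] = (-0.373) * (-4) + (-0.313) * (-1) + (0.164) * (6)
                   = 2.7890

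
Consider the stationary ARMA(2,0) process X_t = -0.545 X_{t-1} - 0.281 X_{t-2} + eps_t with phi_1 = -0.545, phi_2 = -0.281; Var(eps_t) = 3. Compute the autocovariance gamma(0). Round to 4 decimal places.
\gamma(0) = 3.9771

Multiply the model equation by X_{t-k} and take expectations. With theta_0 = psi_0 = 1 and psi_j the MA(infinity) weights, this gives
  gamma(k) - sum_i phi_i gamma(k-i) = c_k,
  c_k = sigma^2 * sum_{j=k..q} theta_j psi_{j-k}   (c_k = 0 for k > q),
using gamma(-m) = gamma(m).
Pure AR (q = 0): c_0 = sigma^2 = 3, c_k = 0 for k >= 1.
Equations for k = 0, 1, 2 (AR order 2, c_2 = 0):
  (E0) gamma(0) = phi_1 gamma(1) + phi_2 gamma(2) + c_0
  (E1) gamma(1) = phi_1 gamma(0) + phi_2 gamma(1) + c_1
  (E2) gamma(2) = phi_1 gamma(1) + phi_2 gamma(0)
From (E1): gamma(1) = A gamma(0) + B with
  A = phi_1 / (1 - phi_2) = -0.545 / 1.281 = -0.425449,   B = c_1 / (1 - phi_2) = 0 / 1.281 = 0.
Insert (E2) into (E0): gamma(0) (1 - phi_2^2) = phi_1 (1 + phi_2) gamma(1) + c_0.
  phi_1 (1 + phi_2) = (-0.545)(0.719) = -0.391855,   1 - phi_2^2 = 0.921039.
Replace gamma(1) by A gamma(0) + B and collect gamma(0):
  gamma(0) [0.921039 - (-0.391855)(-0.425449)] = c_0 = 3
  gamma(0) * 0.754325 = 3
  gamma(0) = 3 / 0.754325 = 3.977067.
Therefore gamma(0) = 3.9771 (to 4 decimal places).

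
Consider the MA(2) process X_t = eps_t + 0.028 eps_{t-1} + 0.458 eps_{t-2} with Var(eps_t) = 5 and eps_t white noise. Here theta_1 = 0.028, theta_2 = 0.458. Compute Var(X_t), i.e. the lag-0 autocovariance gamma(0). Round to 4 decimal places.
\gamma(0) = 6.0527

For an MA(q) process X_t = eps_t + sum_i theta_i eps_{t-i} with
Var(eps_t) = sigma^2, the variance is
  gamma(0) = sigma^2 * (1 + sum_i theta_i^2).
  sum_i theta_i^2 = (0.028)^2 + (0.458)^2 = 0.000784 + 0.209764 = 0.210548.
  gamma(0) = 5 * (1 + 0.210548) = 5 * 1.210548 = 6.05274, which rounds to 6.0527.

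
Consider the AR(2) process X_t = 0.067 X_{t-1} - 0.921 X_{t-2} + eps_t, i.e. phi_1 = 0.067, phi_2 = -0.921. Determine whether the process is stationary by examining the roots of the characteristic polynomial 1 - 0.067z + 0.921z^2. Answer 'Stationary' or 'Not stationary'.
\text{Stationary}

The AR(p) characteristic polynomial is P(z) = 1 - 0.067z + 0.921z^2.
Stationarity requires all roots to lie outside the unit circle, i.e. |z| > 1 for every root.
Set 1 + (-0.067) z + (0.921) z^2 = 0, i.e. a z^2 + b z + c = 0 with a = 0.921, b = -0.067, c = 1.
Discriminant D = b^2 - 4ac = (-0.067)^2 - 4*(0.921)*1 = 0.004489 - (3.684) = -3.679511.
D < 0, so the roots are the complex-conjugate pair z = (-b +/- i sqrt(-D)) / (2a) = 0.0364 +/- 1.0414i.
For a conjugate pair |z|^2 = z * conj(z) = (product of roots) = c/a = 1/(0.921) = 1.085776, so |z| = sqrt(1.085776) = 1.042 for both roots.
Moduli of all roots: 1.0420, 1.0420.
All moduli strictly greater than 1? Yes.
Verdict: Stationary.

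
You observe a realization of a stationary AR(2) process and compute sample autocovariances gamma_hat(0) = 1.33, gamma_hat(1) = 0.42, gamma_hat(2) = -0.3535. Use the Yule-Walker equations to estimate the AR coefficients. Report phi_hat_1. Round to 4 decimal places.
\hat\phi_{1} = 0.4440

The Yule-Walker equations for an AR(p) process read, in matrix form,
  Gamma_p phi = r_p,   with   (Gamma_p)_{ij} = gamma(|i - j|),
                       (r_p)_i = gamma(i),   i,j = 1..p.
Substitute the sample gammas (Toeplitz matrix and right-hand side of size 2):
  Gamma_p = [[1.33, 0.42], [0.42, 1.33]]
  r_p     = [0.42, -0.3535]
Written out:
  1.33 phi_1 + 0.42 phi_2 = 0.42
  0.42 phi_1 + 1.33 phi_2 = -0.3535
Solve by Cramer's rule:
  det = gamma(0)^2 - gamma(1)^2 = (1.33)^2 - (0.42)^2 = 1.7689 - 0.1764 = 1.5925
  phi_hat_1 = [gamma(1) gamma(0) - gamma(1) gamma(2)] / det = [(0.42)(1.33) - (0.42)(-0.3535)] / 1.5925 = 0.70707 / 1.5925 = 0.444
  phi_hat_2 = [gamma(0) gamma(2) - gamma(1)^2] / det = [(1.33)(-0.3535) - (0.42)^2] / 1.5925 = -0.646555 / 1.5925 = -0.406
So phi_hat = [0.4440, -0.4060].
Therefore phi_hat_1 = 0.4440.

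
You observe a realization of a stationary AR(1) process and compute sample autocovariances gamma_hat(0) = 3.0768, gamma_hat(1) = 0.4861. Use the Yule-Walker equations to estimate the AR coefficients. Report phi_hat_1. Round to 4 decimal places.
\hat\phi_{1} = 0.1580

The Yule-Walker equations for an AR(p) process read, in matrix form,
  Gamma_p phi = r_p,   with   (Gamma_p)_{ij} = gamma(|i - j|),
                       (r_p)_i = gamma(i),   i,j = 1..p.
Substitute the sample gammas (Toeplitz matrix and right-hand side of size 1):
  Gamma_p = [[3.0768]]
  r_p     = [0.4861]
With p = 1 this is the single equation gamma(0) phi_1 = gamma(1):
  phi_hat_1 = gamma(1) / gamma(0) = 0.4861 / 3.0768 = 0.1580.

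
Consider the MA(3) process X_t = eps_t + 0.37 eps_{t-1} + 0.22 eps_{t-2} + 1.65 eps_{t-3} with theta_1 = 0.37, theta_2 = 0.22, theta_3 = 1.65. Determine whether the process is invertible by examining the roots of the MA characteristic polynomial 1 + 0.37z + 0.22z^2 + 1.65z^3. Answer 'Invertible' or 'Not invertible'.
\text{Not invertible}

The MA(q) characteristic polynomial is P(z) = 1 + 0.37z + 0.22z^2 + 1.65z^3.
Invertibility requires all roots to lie outside the unit circle, i.e. |z| > 1 for every root.
Degree 3: look for a simple real root z0 first, then factor out (1 - z/z0) and solve the remaining quadratic.
Testing z0 = -0.8: P(-0.8) = 1 + (0.37)(-0.8) + (0.22)(-0.8)^2 + (1.65)(-0.8)^3
  = 1 + (-0.296) + (0.1408) + (-0.8448) = 0.  So z_0 = -0.8 is a root, |z_0| = 0.8.
Divide out the factor (1 + 1.25 z) = (1 - z/z0) (since 1/z0 = -1.25):
  P(z) = (1 + 1.25 z)(1 + (-0.88) z + (1.32) z^2)
  [check: z-coef -0.88 - (-1.25) = 0.37; z^2-coef 1.32 - (-1.25)(-0.88) = 0.22; z^3-coef -(-1.25)(1.32) = 1.65.]
Remaining roots from the quadratic factor 1 + (-0.88) z + (1.32) z^2:
  Set 1 + (-0.88) z + (1.32) z^2 = 0, i.e. a z^2 + b z + c = 0 with a = 1.32, b = -0.88, c = 1.
  Discriminant D = b^2 - 4ac = (-0.88)^2 - 4*(1.32)*1 = 0.7744 - (5.28) = -4.5056.
  D < 0, so the roots are the complex-conjugate pair z = (-b +/- i sqrt(-D)) / (2a) = 0.3333 +/- 0.804i.
  For a conjugate pair |z|^2 = z * conj(z) = (product of roots) = c/a = 1/(1.32) = 0.757576, so |z| = sqrt(0.757576) = 0.8704 for both roots.
Moduli of all roots: 0.8000, 0.8704, 0.8704.
All moduli strictly greater than 1? No.
Verdict: Not invertible.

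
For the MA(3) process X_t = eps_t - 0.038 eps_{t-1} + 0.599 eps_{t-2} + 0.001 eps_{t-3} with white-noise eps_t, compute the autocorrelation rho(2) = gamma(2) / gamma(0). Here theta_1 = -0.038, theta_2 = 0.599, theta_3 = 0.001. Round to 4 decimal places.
\rho(2) = 0.4403

For an MA(q) process with theta_0 = 1, the autocovariance is
  gamma(k) = sigma^2 * sum_{i=0..q-k} theta_i * theta_{i+k},
and rho(k) = gamma(k) / gamma(0). Sigma^2 cancels.
  numerator   = (1)*(0.599) + (-0.038)*(0.001) = 0.598962.
  denominator = (1)^2 + (-0.038)^2 + (0.599)^2 + (0.001)^2 = 1.360246.
  rho(2) = 0.598962 / 1.360246 = 0.4403.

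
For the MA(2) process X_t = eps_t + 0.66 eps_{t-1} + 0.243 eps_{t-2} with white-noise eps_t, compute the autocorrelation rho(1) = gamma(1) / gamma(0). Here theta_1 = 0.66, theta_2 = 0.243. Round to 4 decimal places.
\rho(1) = 0.5489

For an MA(q) process with theta_0 = 1, the autocovariance is
  gamma(k) = sigma^2 * sum_{i=0..q-k} theta_i * theta_{i+k},
and rho(k) = gamma(k) / gamma(0). Sigma^2 cancels.
  numerator   = (1)*(0.66) + (0.66)*(0.243) = 0.82038.
  denominator = (1)^2 + (0.66)^2 + (0.243)^2 = 1.494649.
  rho(1) = 0.82038 / 1.494649 = 0.5489.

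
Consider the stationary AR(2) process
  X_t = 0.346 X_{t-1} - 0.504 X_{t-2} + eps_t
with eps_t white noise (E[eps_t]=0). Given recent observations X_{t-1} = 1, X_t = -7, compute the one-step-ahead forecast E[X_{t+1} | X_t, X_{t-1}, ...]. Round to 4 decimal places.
E[X_{t+1} \mid \mathcal F_t] = -2.9260

For an AR(p) model X_t = c + sum_i phi_i X_{t-i} + eps_t, the
one-step-ahead conditional mean is
  E[X_{t+1} | X_t, ...] = c + sum_i phi_i X_{t+1-i}.
Substitute known values:
  E[X_{t+1} | ...] = (0.346) * (-7) + (-0.504) * (1)
                   = -2.9260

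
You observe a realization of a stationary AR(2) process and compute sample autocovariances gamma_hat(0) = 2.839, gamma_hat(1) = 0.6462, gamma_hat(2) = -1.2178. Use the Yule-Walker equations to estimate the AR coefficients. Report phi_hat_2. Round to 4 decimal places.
\hat\phi_{2} = -0.5070

The Yule-Walker equations for an AR(p) process read, in matrix form,
  Gamma_p phi = r_p,   with   (Gamma_p)_{ij} = gamma(|i - j|),
                       (r_p)_i = gamma(i),   i,j = 1..p.
Substitute the sample gammas (Toeplitz matrix and right-hand side of size 2):
  Gamma_p = [[2.839, 0.6462], [0.6462, 2.839]]
  r_p     = [0.6462, -1.2178]
Written out:
  2.839 phi_1 + 0.6462 phi_2 = 0.6462
  0.6462 phi_1 + 2.839 phi_2 = -1.2178
Solve by Cramer's rule:
  det = gamma(0)^2 - gamma(1)^2 = (2.839)^2 - (0.6462)^2 = 8.059921 - 0.41757444 = 7.64234656
  phi_hat_1 = [gamma(1) gamma(0) - gamma(1) gamma(2)] / det = [(0.6462)(2.839) - (0.6462)(-1.2178)] / 7.64234656 = 2.62150416 / 7.64234656 = 0.343
  phi_hat_2 = [gamma(0) gamma(2) - gamma(1)^2] / det = [(2.839)(-1.2178) - (0.6462)^2] / 7.64234656 = -3.87490864 / 7.64234656 = -0.507
So phi_hat = [0.3430, -0.5070].
Therefore phi_hat_2 = -0.5070.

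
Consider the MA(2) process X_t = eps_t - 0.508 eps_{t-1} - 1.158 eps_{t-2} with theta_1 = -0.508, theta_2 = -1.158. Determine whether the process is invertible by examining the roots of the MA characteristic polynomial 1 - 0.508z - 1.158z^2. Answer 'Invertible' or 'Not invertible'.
\text{Not invertible}

The MA(q) characteristic polynomial is P(z) = 1 - 0.508z - 1.158z^2.
Invertibility requires all roots to lie outside the unit circle, i.e. |z| > 1 for every root.
Set 1 + (-0.508) z + (-1.158) z^2 = 0, i.e. a z^2 + b z + c = 0 with a = -1.158, b = -0.508, c = 1.
Discriminant D = b^2 - 4ac = (-0.508)^2 - 4*(-1.158)*1 = 0.258064 - (-4.632) = 4.890064.
D >= 0, so the roots are real: z = (-b +/- sqrt(D)) / (2a) = (0.508 +/- 2.211349) / (-2.316).
  z_1 = (0.508 + 2.211349) / (-2.316) = -1.1742,   |z_1| = 1.1742.
  z_2 = (0.508 - 2.211349) / (-2.316) = 0.7355,   |z_2| = 0.7355.
Moduli of all roots: 1.1742, 0.7355.
All moduli strictly greater than 1? No.
Verdict: Not invertible.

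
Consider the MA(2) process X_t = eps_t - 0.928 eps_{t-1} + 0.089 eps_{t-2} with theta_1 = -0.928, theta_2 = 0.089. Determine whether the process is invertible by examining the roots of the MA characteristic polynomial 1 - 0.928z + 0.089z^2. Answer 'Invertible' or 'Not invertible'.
\text{Invertible}

The MA(q) characteristic polynomial is P(z) = 1 - 0.928z + 0.089z^2.
Invertibility requires all roots to lie outside the unit circle, i.e. |z| > 1 for every root.
Set 1 + (-0.928) z + (0.089) z^2 = 0, i.e. a z^2 + b z + c = 0 with a = 0.089, b = -0.928, c = 1.
Discriminant D = b^2 - 4ac = (-0.928)^2 - 4*(0.089)*1 = 0.861184 - (0.356) = 0.505184.
D >= 0, so the roots are real: z = (-b +/- sqrt(D)) / (2a) = (0.928 +/- 0.710763) / (0.178).
  z_1 = (0.928 + 0.710763) / (0.178) = 9.2065,   |z_1| = 9.2065.
  z_2 = (0.928 - 0.710763) / (0.178) = 1.2204,   |z_2| = 1.2204.
Moduli of all roots: 9.2065, 1.2204.
All moduli strictly greater than 1? Yes.
Verdict: Invertible.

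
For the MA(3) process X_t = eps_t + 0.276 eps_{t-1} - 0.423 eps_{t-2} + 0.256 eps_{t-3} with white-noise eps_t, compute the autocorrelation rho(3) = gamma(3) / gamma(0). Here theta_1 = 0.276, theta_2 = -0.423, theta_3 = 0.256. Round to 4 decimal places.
\rho(3) = 0.1938

For an MA(q) process with theta_0 = 1, the autocovariance is
  gamma(k) = sigma^2 * sum_{i=0..q-k} theta_i * theta_{i+k},
and rho(k) = gamma(k) / gamma(0). Sigma^2 cancels.
  numerator   = (1)*(0.256) = 0.256.
  denominator = (1)^2 + (0.276)^2 + (-0.423)^2 + (0.256)^2 = 1.320641.
  rho(3) = 0.256 / 1.320641 = 0.1938.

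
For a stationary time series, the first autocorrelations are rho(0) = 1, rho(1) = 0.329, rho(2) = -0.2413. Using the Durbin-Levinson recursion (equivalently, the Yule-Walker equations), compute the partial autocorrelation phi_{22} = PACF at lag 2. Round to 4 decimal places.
\phi_{22} = -0.3920

The PACF at lag k is phi_{kk}, the last component of the solution
to the Yule-Walker system G_k phi = r_k where
  (G_k)_{ij} = rho(|i - j|), (r_k)_i = rho(i), i,j = 1..k.
Equivalently, Durbin-Levinson gives phi_{kk} iteratively:
  phi_{11} = rho(1)
  phi_{kk} = [rho(k) - sum_{j=1..k-1} phi_{k-1,j} rho(k-j)]
            / [1 - sum_{j=1..k-1} phi_{k-1,j} rho(j)],
  phi_{k,j} = phi_{k-1,j} - phi_{kk} phi_{k-1,k-j},  j = 1..k-1.
Step k = 1:
  phi_11 = rho(1) = 0.329.
Step k = 2:
  phi_22 = [rho(2) - phi_11 rho(1)] / [1 - phi_11 rho(1)] = [-0.2413 - (0.329)(0.329)] / [1 - (0.329)(0.329)]
         = -0.349541 / 0.891759 = -0.392.
Therefore phi_{22} = -0.3920.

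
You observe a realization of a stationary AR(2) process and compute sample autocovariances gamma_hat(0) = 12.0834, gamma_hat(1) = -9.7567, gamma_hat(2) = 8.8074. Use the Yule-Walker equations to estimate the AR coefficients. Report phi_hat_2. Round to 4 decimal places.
\hat\phi_{2} = 0.2210

The Yule-Walker equations for an AR(p) process read, in matrix form,
  Gamma_p phi = r_p,   with   (Gamma_p)_{ij} = gamma(|i - j|),
                       (r_p)_i = gamma(i),   i,j = 1..p.
Substitute the sample gammas (Toeplitz matrix and right-hand side of size 2):
  Gamma_p = [[12.0834, -9.7567], [-9.7567, 12.0834]]
  r_p     = [-9.7567, 8.8074]
Written out:
  12.0834 phi_1 - 9.7567 phi_2 = -9.7567
  -9.7567 phi_1 + 12.0834 phi_2 = 8.8074
Solve by Cramer's rule:
  det = gamma(0)^2 - gamma(1)^2 = (12.0834)^2 - (-9.7567)^2 = 146.00855556 - 95.19319489 = 50.81536067
  phi_hat_1 = [gamma(1) gamma(0) - gamma(1) gamma(2)] / det = [(-9.7567)(12.0834) - (-9.7567)(8.8074)] / 50.81536067 = -31.9629492 / 50.81536067 = -0.629
  phi_hat_2 = [gamma(0) gamma(2) - gamma(1)^2] / det = [(12.0834)(8.8074) - (-9.7567)^2] / 50.81536067 = 11.23014227 / 50.81536067 = 0.221
So phi_hat = [-0.6290, 0.2210].
Therefore phi_hat_2 = 0.2210.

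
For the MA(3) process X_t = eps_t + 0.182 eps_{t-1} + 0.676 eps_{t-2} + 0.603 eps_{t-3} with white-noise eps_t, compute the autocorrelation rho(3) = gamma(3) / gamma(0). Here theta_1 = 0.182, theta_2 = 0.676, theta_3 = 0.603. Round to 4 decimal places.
\rho(3) = 0.3253

For an MA(q) process with theta_0 = 1, the autocovariance is
  gamma(k) = sigma^2 * sum_{i=0..q-k} theta_i * theta_{i+k},
and rho(k) = gamma(k) / gamma(0). Sigma^2 cancels.
  numerator   = (1)*(0.603) = 0.603.
  denominator = (1)^2 + (0.182)^2 + (0.676)^2 + (0.603)^2 = 1.853709.
  rho(3) = 0.603 / 1.853709 = 0.3253.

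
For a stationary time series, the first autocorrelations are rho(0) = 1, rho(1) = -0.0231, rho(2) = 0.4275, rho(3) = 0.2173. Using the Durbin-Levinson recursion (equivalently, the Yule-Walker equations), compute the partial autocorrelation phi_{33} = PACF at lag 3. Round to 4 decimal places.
\phi_{33} = 0.2850

The PACF at lag k is phi_{kk}, the last component of the solution
to the Yule-Walker system G_k phi = r_k where
  (G_k)_{ij} = rho(|i - j|), (r_k)_i = rho(i), i,j = 1..k.
Equivalently, Durbin-Levinson gives phi_{kk} iteratively:
  phi_{11} = rho(1)
  phi_{kk} = [rho(k) - sum_{j=1..k-1} phi_{k-1,j} rho(k-j)]
            / [1 - sum_{j=1..k-1} phi_{k-1,j} rho(j)],
  phi_{k,j} = phi_{k-1,j} - phi_{kk} phi_{k-1,k-j},  j = 1..k-1.
Step k = 1:
  phi_11 = rho(1) = -0.0231.
Step k = 2:
  phi_22 = [rho(2) - phi_11 rho(1)] / [1 - phi_11 rho(1)] = [0.4275 - (-0.0231)(-0.0231)] / [1 - (-0.0231)(-0.0231)]
         = 0.42696639 / 0.99946639 = 0.427194.
  Update: phi_21 = phi_11 - phi_22 phi_11 = -0.0231 - (0.427194)(-0.0231) = -0.013232.
Step k = 3:
  phi_33 = [rho(3) - phi_21 rho(2) - phi_22 rho(1)] / [1 - phi_21 rho(1) - phi_22 rho(2)]
    numerator   = 0.2173 - (-0.013232)(0.4275) - (0.427194)(-0.0231) = 0.23282479
    denominator = 1 - (-0.013232)(-0.0231) - (0.427194)(0.4275) = 0.81706876
  phi_33 = 0.23282479 / 0.81706876 = 0.285.
Therefore phi_{33} = 0.2850.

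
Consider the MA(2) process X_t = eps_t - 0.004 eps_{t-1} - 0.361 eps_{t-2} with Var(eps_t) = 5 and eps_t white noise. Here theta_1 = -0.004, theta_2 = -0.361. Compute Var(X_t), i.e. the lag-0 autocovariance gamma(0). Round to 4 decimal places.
\gamma(0) = 5.6517

For an MA(q) process X_t = eps_t + sum_i theta_i eps_{t-i} with
Var(eps_t) = sigma^2, the variance is
  gamma(0) = sigma^2 * (1 + sum_i theta_i^2).
  sum_i theta_i^2 = (-0.004)^2 + (-0.361)^2 = 0.000016 + 0.130321 = 0.130337.
  gamma(0) = 5 * (1 + 0.130337) = 5 * 1.130337 = 5.651685, which rounds to 5.6517.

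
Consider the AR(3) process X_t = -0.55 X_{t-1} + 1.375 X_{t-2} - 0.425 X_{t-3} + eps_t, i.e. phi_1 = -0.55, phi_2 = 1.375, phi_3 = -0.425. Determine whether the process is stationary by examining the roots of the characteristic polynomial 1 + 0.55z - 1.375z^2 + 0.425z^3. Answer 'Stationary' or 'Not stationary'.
\text{Not stationary}

The AR(p) characteristic polynomial is P(z) = 1 + 0.55z - 1.375z^2 + 0.425z^3.
Stationarity requires all roots to lie outside the unit circle, i.e. |z| > 1 for every root.
Degree 3: look for a simple real root z0 first, then factor out (1 - z/z0) and solve the remaining quadratic.
Testing z0 = 2: P(2) = 1 + (0.55)(2) + (-1.375)(2)^2 + (0.425)(2)^3
  = 1 + (1.1) + (-5.5) + (3.4) = 0.  So z_0 = 2 is a root, |z_0| = 2.
Divide out the factor (1 - 0.5 z) = (1 - z/z0) (since 1/z0 = 0.5):
  P(z) = (1 - 0.5 z)(1 + (1.05) z + (-0.85) z^2)
  [check: z-coef 1.05 - (0.5) = 0.55; z^2-coef -0.85 - (0.5)(1.05) = -1.375; z^3-coef -(0.5)(-0.85) = 0.425.]
Remaining roots from the quadratic factor 1 + (1.05) z + (-0.85) z^2:
  Set 1 + (1.05) z + (-0.85) z^2 = 0, i.e. a z^2 + b z + c = 0 with a = -0.85, b = 1.05, c = 1.
  Discriminant D = b^2 - 4ac = (1.05)^2 - 4*(-0.85)*1 = 1.1025 - (-3.4) = 4.5025.
  D >= 0, so the roots are real: z = (-b +/- sqrt(D)) / (2a) = (-1.05 +/- 2.12191) / (-1.7).
    z_1 = (-1.05 + 2.12191) / (-1.7) = -0.6305,   |z_1| = 0.6305.
    z_2 = (-1.05 - 2.12191) / (-1.7) = 1.8658,   |z_2| = 1.8658.
Moduli of all roots: 2.0000, 0.6305, 1.8658.
All moduli strictly greater than 1? No.
Verdict: Not stationary.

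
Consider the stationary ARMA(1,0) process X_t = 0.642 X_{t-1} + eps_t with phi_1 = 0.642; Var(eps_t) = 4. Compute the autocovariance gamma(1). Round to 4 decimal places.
\gamma(1) = 4.3686

Multiply the model equation by X_{t-k} and take expectations. With theta_0 = psi_0 = 1 and psi_j the MA(infinity) weights, this gives
  gamma(k) - sum_i phi_i gamma(k-i) = c_k,
  c_k = sigma^2 * sum_{j=k..q} theta_j psi_{j-k}   (c_k = 0 for k > q),
using gamma(-m) = gamma(m).
Pure AR (q = 0): c_0 = sigma^2 = 4, c_k = 0 for k >= 1.
Equations for k = 0 and k = 1 (AR order 1):
  gamma(0) = phi_1 gamma(1) + c_0
  gamma(1) = phi_1 gamma(0) + c_1
Substituting the second into the first: gamma(0) (1 - phi_1^2) = c_0 + phi_1 c_1, so
  gamma(0) = c_0 / (1 - phi_1^2) = 4 / (1 - (0.642)^2) = 4 / 0.587836 = 6.804619.
  gamma(1) = phi_1 gamma(0) = (0.642)(6.804619) = 4.368565.
Therefore gamma(1) = 4.3686 (to 4 decimal places).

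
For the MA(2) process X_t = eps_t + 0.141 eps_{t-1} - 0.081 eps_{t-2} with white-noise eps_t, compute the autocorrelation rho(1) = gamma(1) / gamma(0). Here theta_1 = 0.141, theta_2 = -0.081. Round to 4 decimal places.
\rho(1) = 0.1262

For an MA(q) process with theta_0 = 1, the autocovariance is
  gamma(k) = sigma^2 * sum_{i=0..q-k} theta_i * theta_{i+k},
and rho(k) = gamma(k) / gamma(0). Sigma^2 cancels.
  numerator   = (1)*(0.141) + (0.141)*(-0.081) = 0.129579.
  denominator = (1)^2 + (0.141)^2 + (-0.081)^2 = 1.026442.
  rho(1) = 0.129579 / 1.026442 = 0.1262.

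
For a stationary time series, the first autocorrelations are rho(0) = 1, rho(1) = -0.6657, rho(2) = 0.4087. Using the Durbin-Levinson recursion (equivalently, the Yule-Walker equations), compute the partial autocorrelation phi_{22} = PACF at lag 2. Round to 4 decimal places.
\phi_{22} = -0.0619

The PACF at lag k is phi_{kk}, the last component of the solution
to the Yule-Walker system G_k phi = r_k where
  (G_k)_{ij} = rho(|i - j|), (r_k)_i = rho(i), i,j = 1..k.
Equivalently, Durbin-Levinson gives phi_{kk} iteratively:
  phi_{11} = rho(1)
  phi_{kk} = [rho(k) - sum_{j=1..k-1} phi_{k-1,j} rho(k-j)]
            / [1 - sum_{j=1..k-1} phi_{k-1,j} rho(j)],
  phi_{k,j} = phi_{k-1,j} - phi_{kk} phi_{k-1,k-j},  j = 1..k-1.
Step k = 1:
  phi_11 = rho(1) = -0.6657.
Step k = 2:
  phi_22 = [rho(2) - phi_11 rho(1)] / [1 - phi_11 rho(1)] = [0.4087 - (-0.6657)(-0.6657)] / [1 - (-0.6657)(-0.6657)]
         = -0.03445649 / 0.55684351 = -0.0619.
Therefore phi_{22} = -0.0619.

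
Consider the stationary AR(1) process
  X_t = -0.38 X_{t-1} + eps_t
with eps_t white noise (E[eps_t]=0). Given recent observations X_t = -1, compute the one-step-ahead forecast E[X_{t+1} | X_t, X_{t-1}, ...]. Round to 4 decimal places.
E[X_{t+1} \mid \mathcal F_t] = 0.3800

For an AR(p) model X_t = c + sum_i phi_i X_{t-i} + eps_t, the
one-step-ahead conditional mean is
  E[X_{t+1} | X_t, ...] = c + sum_i phi_i X_{t+1-i}.
Substitute known values:
  E[X_{t+1} | ...] = (-0.38) * (-1)
                   = 0.3800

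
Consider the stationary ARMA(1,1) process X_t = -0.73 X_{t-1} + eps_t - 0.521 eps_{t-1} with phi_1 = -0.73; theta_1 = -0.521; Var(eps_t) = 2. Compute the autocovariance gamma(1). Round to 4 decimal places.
\gamma(1) = -7.3937

Multiply the model equation by X_{t-k} and take expectations. With theta_0 = psi_0 = 1 and psi_j the MA(infinity) weights, this gives
  gamma(k) - sum_i phi_i gamma(k-i) = c_k,
  c_k = sigma^2 * sum_{j=k..q} theta_j psi_{j-k}   (c_k = 0 for k > q),
using gamma(-m) = gamma(m).
psi-weights needed (psi_j = theta_j + sum_i phi_i psi_{j-i}):
  psi_1 = theta_1 + phi_1 = -0.521 + (-0.73) = -1.251
Right-hand sides:
  c_0 = sigma^2 (1 + theta_1 psi_1) = 2 * (1 + (-0.521)(-1.251)) = 2 * 1.651771 = 3.303542
  c_1 = sigma^2 theta_1 = 2 * (-0.521) = -1.042
  c_2 = 0
Equations for k = 0 and k = 1 (AR order 1):
  gamma(0) = phi_1 gamma(1) + c_0
  gamma(1) = phi_1 gamma(0) + c_1
Substituting the second into the first: gamma(0) (1 - phi_1^2) = c_0 + phi_1 c_1, so
  gamma(0) = (c_0 + phi_1 c_1) / (1 - phi_1^2) = (3.303542 + (-0.73)(-1.042)) / (1 - (-0.73)^2) = 4.064202 / 0.4671 = 8.700925.
  gamma(1) = phi_1 gamma(0) + c_1 = (-0.73)(8.700925) + (-1.042) = -7.393675.
Therefore gamma(1) = -7.3937 (to 4 decimal places).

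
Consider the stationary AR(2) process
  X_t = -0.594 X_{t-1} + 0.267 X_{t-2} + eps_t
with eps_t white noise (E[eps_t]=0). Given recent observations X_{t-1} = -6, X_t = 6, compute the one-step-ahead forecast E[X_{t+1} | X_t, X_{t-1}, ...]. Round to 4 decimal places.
E[X_{t+1} \mid \mathcal F_t] = -5.1660

For an AR(p) model X_t = c + sum_i phi_i X_{t-i} + eps_t, the
one-step-ahead conditional mean is
  E[X_{t+1} | X_t, ...] = c + sum_i phi_i X_{t+1-i}.
Substitute known values:
  E[X_{t+1} | ...] = (-0.594) * (6) + (0.267) * (-6)
                   = -5.1660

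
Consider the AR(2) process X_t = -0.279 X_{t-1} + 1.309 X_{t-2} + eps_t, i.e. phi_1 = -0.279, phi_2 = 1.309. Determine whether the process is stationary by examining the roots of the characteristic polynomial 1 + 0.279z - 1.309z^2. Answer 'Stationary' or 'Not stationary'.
\text{Not stationary}

The AR(p) characteristic polynomial is P(z) = 1 + 0.279z - 1.309z^2.
Stationarity requires all roots to lie outside the unit circle, i.e. |z| > 1 for every root.
Set 1 + (0.279) z + (-1.309) z^2 = 0, i.e. a z^2 + b z + c = 0 with a = -1.309, b = 0.279, c = 1.
Discriminant D = b^2 - 4ac = (0.279)^2 - 4*(-1.309)*1 = 0.077841 - (-5.236) = 5.313841.
D >= 0, so the roots are real: z = (-b +/- sqrt(D)) / (2a) = (-0.279 +/- 2.305177) / (-2.618).
  z_1 = (-0.279 + 2.305177) / (-2.618) = -0.7739,   |z_1| = 0.7739.
  z_2 = (-0.279 - 2.305177) / (-2.618) = 0.9871,   |z_2| = 0.9871.
Moduli of all roots: 0.7739, 0.9871.
All moduli strictly greater than 1? No.
Verdict: Not stationary.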